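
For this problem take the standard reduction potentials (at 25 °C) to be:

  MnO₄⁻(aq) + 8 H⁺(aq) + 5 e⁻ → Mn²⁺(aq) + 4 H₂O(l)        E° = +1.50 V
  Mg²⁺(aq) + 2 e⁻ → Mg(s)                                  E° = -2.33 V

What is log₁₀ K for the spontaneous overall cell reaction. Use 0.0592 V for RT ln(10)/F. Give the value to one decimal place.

647.0

Cathode: MnO₄⁻/Mn²⁺; anode: Mg²⁺/Mg. E°cell = +3.83 V, n = 10.
log K = nE°cell / 0.0592 = (10)(+3.83) / 0.0592 = 647.0.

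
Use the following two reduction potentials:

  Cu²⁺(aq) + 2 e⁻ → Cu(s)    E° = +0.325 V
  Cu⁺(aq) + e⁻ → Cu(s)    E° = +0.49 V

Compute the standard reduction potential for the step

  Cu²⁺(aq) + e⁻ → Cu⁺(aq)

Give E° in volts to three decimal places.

Sequential free energies add, so n₃E°₃ = n₁E°₁ + n₂E°₂.
With n₃ = 2, and the known step contributing 1×(+0.49) V, the unknown satisfies 1·E° = 2×(+0.325) − 1×(+0.49) = +0.160.
E° = +0.160 / 1 = +0.160 V.

+0.160 V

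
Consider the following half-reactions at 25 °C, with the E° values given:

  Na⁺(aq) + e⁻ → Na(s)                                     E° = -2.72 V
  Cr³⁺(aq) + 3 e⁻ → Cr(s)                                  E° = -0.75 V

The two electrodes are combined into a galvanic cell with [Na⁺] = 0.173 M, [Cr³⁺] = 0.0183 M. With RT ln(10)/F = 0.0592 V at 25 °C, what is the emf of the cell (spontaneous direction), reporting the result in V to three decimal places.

+1.981 V

Cr³⁺/Cr is the cathode (higher E°), Na⁺/Na the anode: E°cell = -0.75 − (-2.72) = +1.97 V, n = 3.
Overall: Cr³⁺(aq) + 3 Na(s) → Cr(s) + 3 Na⁺(aq)
Q = [Na⁺]^3 / ([Cr³⁺]); log Q = -0.548.
E = E° − (0.0592/n) log Q = +1.97 − (0.0592/3)(-0.548) = +1.981 V.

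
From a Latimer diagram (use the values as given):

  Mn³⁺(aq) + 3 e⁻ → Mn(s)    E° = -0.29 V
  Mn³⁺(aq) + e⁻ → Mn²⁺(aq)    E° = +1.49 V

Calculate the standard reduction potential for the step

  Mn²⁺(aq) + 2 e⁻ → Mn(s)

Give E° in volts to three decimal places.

-1.180 V

Sequential free energies add, so n₃E°₃ = n₁E°₁ + n₂E°₂.
With n₃ = 3, and the known step contributing 1×(+1.49) V, the unknown satisfies 2·E° = 3×(-0.29) − 1×(+1.49) = -2.360.
E° = -2.360 / 2 = -1.180 V.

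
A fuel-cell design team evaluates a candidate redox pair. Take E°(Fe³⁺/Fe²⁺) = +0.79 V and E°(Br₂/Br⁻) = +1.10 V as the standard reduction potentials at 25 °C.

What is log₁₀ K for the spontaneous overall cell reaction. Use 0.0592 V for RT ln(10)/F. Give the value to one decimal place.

10.5

Cathode: Br₂/Br⁻; anode: Fe³⁺/Fe²⁺. E°cell = +0.31 V, n = 2.
log K = nE°cell / 0.0592 = (2)(+0.31) / 0.0592 = 10.5.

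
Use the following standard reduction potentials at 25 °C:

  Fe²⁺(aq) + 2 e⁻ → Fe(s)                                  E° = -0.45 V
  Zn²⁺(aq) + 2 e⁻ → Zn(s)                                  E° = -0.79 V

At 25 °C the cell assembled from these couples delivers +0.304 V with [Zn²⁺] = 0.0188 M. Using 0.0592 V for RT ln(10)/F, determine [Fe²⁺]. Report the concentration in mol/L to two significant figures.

Fe²⁺/Fe is the cathode, Zn²⁺/Zn the anode: E°cell = +0.34 V, n = 2.
Overall reaction: Fe²⁺(aq) + Zn(s) → Fe(s) + Zn²⁺(aq); Q = [Zn²⁺]^1/[Fe²⁺]^1.
From E = E° − (0.0592/n) log Q: log Q = (E° − E)·n/0.0592 = (+0.34 − (+0.304))·2/0.0592 = 1.2162.
So 1·log[Fe²⁺] = 1·log(0.0188) − log Q = -1.7258 − (1.2162) = -2.9420; [Fe²⁺] = 10^(-2.9420) ≈ 0.0011 M.

0.0011 M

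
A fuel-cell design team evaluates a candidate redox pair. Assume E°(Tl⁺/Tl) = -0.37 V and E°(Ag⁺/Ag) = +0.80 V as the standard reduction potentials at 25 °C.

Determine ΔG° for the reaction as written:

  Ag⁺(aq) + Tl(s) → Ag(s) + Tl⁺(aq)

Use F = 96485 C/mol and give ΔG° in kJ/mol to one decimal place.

-112.9 kJ/mol

As written, Ag⁺/Ag is reduced (cathode) and Tl⁺/Tl is oxidised (anode), so E°cell = (+0.80) − (-0.37) = +1.17 V.
Balancing electrons gives n = 1.
ΔG° = −nFE° = −(1)(96485)(+1.17) = -112,887 J = -112.9 kJ/mol.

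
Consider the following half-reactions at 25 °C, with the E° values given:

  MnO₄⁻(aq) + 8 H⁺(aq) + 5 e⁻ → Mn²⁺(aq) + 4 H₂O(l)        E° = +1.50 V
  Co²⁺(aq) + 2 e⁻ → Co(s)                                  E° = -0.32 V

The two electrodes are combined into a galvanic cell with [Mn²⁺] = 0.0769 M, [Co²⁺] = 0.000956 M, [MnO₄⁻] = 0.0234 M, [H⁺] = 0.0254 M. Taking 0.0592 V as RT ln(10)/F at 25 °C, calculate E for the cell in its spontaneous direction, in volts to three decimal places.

+1.752 V

MnO₄⁻/Mn²⁺ is the cathode (higher E°), Co²⁺/Co the anode: E°cell = +1.50 − (-0.32) = +1.82 V, n = 10.
Overall: 2 MnO₄⁻(aq) + 16 H⁺(aq) + 5 Co(s) → 2 Mn²⁺(aq) + 8 H₂O(l) + 5 Co²⁺(aq)
Q = [Mn²⁺]^2·[Co²⁺]^5 / ([MnO₄⁻]^2·[H⁺]^16); log Q = 11.458.
E = E° − (0.0592/n) log Q = +1.82 − (0.0592/10)(11.458) = +1.752 V.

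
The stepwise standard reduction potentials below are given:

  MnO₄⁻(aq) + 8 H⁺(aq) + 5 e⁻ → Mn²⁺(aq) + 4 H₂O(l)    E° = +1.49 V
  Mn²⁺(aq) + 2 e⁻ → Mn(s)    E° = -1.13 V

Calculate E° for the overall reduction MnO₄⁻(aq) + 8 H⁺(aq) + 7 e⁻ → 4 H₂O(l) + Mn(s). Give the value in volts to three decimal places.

+0.741 V

Standard free energies of sequential steps add: ΔG°₃ = ΔG°₁ + ΔG°₂, so n₃E°₃ = n₁E°₁ + n₂E°₂.
E°₃ = (5×+1.49 + 2×-1.13) / 7 = (+5.190) / 7 = +0.741 V.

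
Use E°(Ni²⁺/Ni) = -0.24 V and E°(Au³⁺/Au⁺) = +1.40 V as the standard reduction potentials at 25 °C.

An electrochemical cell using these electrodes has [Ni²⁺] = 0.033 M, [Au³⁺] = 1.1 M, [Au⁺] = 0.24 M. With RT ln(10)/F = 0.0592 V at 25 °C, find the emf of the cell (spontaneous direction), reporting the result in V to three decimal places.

Au³⁺/Au⁺ is the cathode (higher E°), Ni²⁺/Ni the anode: E°cell = +1.40 − (-0.24) = +1.64 V, n = 2.
Overall: Au³⁺(aq) + Ni(s) → Au⁺(aq) + Ni²⁺(aq)
Q = [Au⁺]·[Ni²⁺] / ([Au³⁺]); log Q = -2.143.
E = E° − (0.0592/n) log Q = +1.64 − (0.0592/2)(-2.143) = +1.703 V.

+1.703 V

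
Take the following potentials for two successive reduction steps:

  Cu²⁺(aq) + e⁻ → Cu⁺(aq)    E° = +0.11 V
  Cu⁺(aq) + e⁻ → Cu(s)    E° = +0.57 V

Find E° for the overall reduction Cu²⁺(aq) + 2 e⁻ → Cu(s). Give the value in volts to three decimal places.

Since ΔG° = −nFE° is additive over sequential reductions, n₃E°₃ = n₁E°₁ + n₂E°₂.
E°₃ = (1×+0.11 + 1×+0.57) / 2 = (+0.680) / 2 = +0.340 V.

+0.340 V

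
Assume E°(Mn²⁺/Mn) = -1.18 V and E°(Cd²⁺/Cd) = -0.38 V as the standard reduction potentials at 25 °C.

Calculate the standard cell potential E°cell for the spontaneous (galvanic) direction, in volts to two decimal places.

+0.80 V

The Cd²⁺/Cd couple has the higher reduction potential, so it is the cathode; Mn²⁺/Mn is oxidised at the anode.
E°cell = E°(cathode) − E°(anode) = (-0.38) − (-1.18) = +0.80 V.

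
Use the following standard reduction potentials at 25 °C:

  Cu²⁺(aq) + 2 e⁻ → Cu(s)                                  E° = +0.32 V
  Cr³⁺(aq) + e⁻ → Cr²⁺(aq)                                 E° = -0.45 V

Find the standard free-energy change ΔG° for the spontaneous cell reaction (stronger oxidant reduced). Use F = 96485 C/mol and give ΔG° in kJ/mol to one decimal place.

Cu²⁺/Cu (E° = +0.32 V) is the cathode; Cr³⁺/Cr²⁺ (E° = -0.45 V) is the anode, so E°cell = +0.77 V.
Balancing electrons gives n = 2 (lcm of 2 and 1).
ΔG° = −nFE° = −(2)(96485)(+0.77) = -148,587 J = -148.6 kJ/mol.

-148.6 kJ/mol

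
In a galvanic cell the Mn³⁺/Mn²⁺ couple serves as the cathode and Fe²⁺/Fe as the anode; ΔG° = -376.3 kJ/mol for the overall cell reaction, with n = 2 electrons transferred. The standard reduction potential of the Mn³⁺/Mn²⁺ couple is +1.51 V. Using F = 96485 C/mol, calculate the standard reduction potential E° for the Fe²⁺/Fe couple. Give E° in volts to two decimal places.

E°cell = −ΔG°/(nF) = −(-376.3×10³)/((2)(96485)) = +1.950 V.
Since Mn³⁺/Mn²⁺ is the cathode and Fe²⁺/Fe the anode, E°cell = E°(Mn³⁺/Mn²⁺) − E°(Fe²⁺/Fe).
So E°(Fe²⁺/Fe) = E°(Mn³⁺/Mn²⁺) − E°cell = (+1.51) − (+1.950) = -0.44 V.

-0.44 V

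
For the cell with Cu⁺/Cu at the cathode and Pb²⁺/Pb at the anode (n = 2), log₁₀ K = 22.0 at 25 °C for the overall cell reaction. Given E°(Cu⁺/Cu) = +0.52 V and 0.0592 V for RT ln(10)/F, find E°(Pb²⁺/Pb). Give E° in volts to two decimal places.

E°cell = (0.0592/n)·log K = (0.0592/2)(22.0) = +0.651 V.
Since Cu⁺/Cu is the cathode and Pb²⁺/Pb the anode, E°cell = E°(Cu⁺/Cu) − E°(Pb²⁺/Pb).
So E°(Pb²⁺/Pb) = E°(Cu⁺/Cu) − E°cell = (+0.52) − (+0.651) = -0.13 V.

-0.13 V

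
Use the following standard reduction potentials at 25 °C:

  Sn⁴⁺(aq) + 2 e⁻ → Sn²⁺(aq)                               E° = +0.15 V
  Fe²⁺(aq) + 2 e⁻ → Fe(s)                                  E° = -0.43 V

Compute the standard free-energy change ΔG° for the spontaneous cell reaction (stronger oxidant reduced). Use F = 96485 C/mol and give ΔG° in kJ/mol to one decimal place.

Sn⁴⁺/Sn²⁺ (E° = +0.15 V) is the cathode; Fe²⁺/Fe (E° = -0.43 V) is the anode, so E°cell = +0.58 V.
Balancing electrons gives n = 2 (lcm of 2 and 2).
ΔG° = −nFE° = −(2)(96485)(+0.58) = -111,923 J = -111.9 kJ/mol.

-111.9 kJ/mol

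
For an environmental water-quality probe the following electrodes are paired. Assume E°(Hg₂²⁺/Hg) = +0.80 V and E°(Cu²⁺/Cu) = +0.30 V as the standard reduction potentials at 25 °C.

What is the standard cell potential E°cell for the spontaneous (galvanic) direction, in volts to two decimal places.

+0.50 V

The Hg₂²⁺/Hg couple has the higher reduction potential, so it is the cathode; Cu²⁺/Cu is oxidised at the anode.
E°cell = E°(cathode) − E°(anode) = (+0.80) − (+0.30) = +0.50 V.
Since E°cell > 0, the reaction is spontaneous under standard conditions.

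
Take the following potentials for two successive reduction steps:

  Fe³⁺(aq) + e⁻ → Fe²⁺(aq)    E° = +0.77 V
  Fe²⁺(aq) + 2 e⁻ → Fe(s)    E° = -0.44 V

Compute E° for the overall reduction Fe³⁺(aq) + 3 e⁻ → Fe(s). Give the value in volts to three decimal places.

Standard free energies of sequential steps add: ΔG°₃ = ΔG°₁ + ΔG°₂, so n₃E°₃ = n₁E°₁ + n₂E°₂.
E°₃ = (1×+0.77 + 2×-0.44) / 3 = (-0.110) / 3 = -0.037 V.

-0.037 V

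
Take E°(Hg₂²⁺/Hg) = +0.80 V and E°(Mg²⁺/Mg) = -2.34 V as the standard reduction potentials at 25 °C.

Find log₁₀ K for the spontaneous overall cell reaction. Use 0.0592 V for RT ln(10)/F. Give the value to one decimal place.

Cathode: Hg₂²⁺/Hg; anode: Mg²⁺/Mg. E°cell = +3.14 V, n = 2.
log K = nE°cell / 0.0592 = (2)(+3.14) / 0.0592 = 106.1.

106.1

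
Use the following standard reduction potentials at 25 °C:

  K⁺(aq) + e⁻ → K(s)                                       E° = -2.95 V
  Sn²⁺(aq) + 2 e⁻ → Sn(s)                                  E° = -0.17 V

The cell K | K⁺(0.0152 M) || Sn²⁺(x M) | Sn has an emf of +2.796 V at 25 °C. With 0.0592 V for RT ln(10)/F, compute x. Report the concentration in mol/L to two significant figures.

Sn²⁺/Sn is the cathode, K⁺/K the anode: E°cell = +2.78 V, n = 2.
Overall reaction: Sn²⁺(aq) + 2 K(s) → Sn(s) + 2 K⁺(aq); Q = [K⁺]^2/[Sn²⁺]^1.
From E = E° − (0.0592/n) log Q: log Q = (E° − E)·n/0.0592 = (+2.78 − (+2.796))·2/0.0592 = -0.5405.
So 1·log[Sn²⁺] = 2·log(0.0152) − log Q = -3.6363 − (-0.5405) = -3.0958; [Sn²⁺] = 10^(-3.0958) ≈ 0.00080 M.

0.00080 M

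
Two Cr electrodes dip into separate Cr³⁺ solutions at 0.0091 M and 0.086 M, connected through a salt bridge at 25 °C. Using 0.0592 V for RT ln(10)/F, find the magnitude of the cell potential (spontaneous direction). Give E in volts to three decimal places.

For a concentration cell E°cell = 0. The 0.086 M side is the cathode (reduction is favoured where [Cr³⁺] is higher).
With n = 3, E = −(0.0592/3) log([Cr³⁺]ₐₙ/[Cr³⁺]꜀ₐₜ) = −(0.0592/3) log(0.0091/0.086) = −(0.0592/3)(-0.975) = +0.019 V.

+0.019 V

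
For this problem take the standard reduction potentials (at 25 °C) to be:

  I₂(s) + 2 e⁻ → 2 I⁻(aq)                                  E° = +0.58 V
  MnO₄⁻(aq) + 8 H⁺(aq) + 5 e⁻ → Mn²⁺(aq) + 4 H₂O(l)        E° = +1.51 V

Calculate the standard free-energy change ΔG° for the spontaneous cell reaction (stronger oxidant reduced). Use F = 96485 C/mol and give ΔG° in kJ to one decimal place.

-897.3 kJ

MnO₄⁻/Mn²⁺ (E° = +1.51 V) is the cathode; I₂/I⁻ (E° = +0.58 V) is the anode, so E°cell = +0.93 V.
Balancing electrons gives n = 10 (lcm of 5 and 2).
ΔG° = −nFE° = −(10)(96485)(+0.93) = -897,310 J = -897.3 kJ.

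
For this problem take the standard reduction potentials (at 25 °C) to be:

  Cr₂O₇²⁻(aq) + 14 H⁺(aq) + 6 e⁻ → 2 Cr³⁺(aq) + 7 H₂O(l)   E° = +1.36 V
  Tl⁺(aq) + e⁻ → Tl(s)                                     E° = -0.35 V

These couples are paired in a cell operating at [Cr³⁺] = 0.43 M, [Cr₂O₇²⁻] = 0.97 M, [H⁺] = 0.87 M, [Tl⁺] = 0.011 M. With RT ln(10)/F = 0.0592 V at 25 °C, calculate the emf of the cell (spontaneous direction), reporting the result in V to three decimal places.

Cr₂O₇²⁻/Cr³⁺ is the cathode (higher E°), Tl⁺/Tl the anode: E°cell = +1.36 − (-0.35) = +1.71 V, n = 6.
Overall: Cr₂O₇²⁻(aq) + 14 H⁺(aq) + 6 Tl(s) → 2 Cr³⁺(aq) + 7 H₂O(l) + 6 Tl⁺(aq)
Q = [Cr³⁺]^2·[Tl⁺]^6 / ([Cr₂O₇²⁻]·[H⁺]^14); log Q = -11.625.
E = E° − (0.0592/n) log Q = +1.71 − (0.0592/6)(-11.625) = +1.825 V.

+1.825 V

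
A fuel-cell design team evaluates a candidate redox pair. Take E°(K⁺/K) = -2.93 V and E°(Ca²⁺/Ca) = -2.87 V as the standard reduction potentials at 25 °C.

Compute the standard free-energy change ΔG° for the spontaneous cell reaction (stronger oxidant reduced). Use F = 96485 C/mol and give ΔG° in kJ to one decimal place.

-11.6 kJ

Ca²⁺/Ca (E° = -2.87 V) is the cathode; K⁺/K (E° = -2.93 V) is the anode, so E°cell = +0.06 V.
Balancing electrons gives n = 2 (lcm of 2 and 1).
ΔG° = −nFE° = −(2)(96485)(+0.06) = -11,578 J = -11.6 kJ.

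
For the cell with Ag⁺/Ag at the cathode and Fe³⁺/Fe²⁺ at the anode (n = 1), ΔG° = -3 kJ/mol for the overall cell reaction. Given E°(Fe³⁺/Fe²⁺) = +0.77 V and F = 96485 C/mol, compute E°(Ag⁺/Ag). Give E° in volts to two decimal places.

E°cell = −ΔG°/(nF) = −(-3×10³)/((1)(96485)) = +0.031 V.
Since Ag⁺/Ag is the cathode and Fe³⁺/Fe²⁺ the anode, E°cell = E°(Ag⁺/Ag) − E°(Fe³⁺/Fe²⁺).
So E°(Ag⁺/Ag) = E°cell + E°(Fe³⁺/Fe²⁺) = +0.031 + (+0.77) = +0.80 V.

+0.80 V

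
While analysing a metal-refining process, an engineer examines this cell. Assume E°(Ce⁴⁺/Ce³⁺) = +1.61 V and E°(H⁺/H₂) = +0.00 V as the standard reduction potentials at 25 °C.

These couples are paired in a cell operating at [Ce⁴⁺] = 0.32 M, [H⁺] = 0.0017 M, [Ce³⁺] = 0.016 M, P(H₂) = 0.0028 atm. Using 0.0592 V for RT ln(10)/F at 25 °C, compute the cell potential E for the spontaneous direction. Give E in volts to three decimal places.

Ce⁴⁺/Ce³⁺ is the cathode (higher E°), H⁺/H₂ the anode: E°cell = +1.61 − (+0.00) = +1.61 V, n = 2.
Overall: 2 Ce⁴⁺(aq) + H₂(g) → 2 Ce³⁺(aq) + 2 H⁺(aq)
Q = [Ce³⁺]^2·[H⁺]^2 / ([Ce⁴⁺]^2·P(H₂)); log Q = -5.588.
E = E° − (0.0592/n) log Q = +1.61 − (0.0592/2)(-5.588) = +1.775 V.

+1.775 V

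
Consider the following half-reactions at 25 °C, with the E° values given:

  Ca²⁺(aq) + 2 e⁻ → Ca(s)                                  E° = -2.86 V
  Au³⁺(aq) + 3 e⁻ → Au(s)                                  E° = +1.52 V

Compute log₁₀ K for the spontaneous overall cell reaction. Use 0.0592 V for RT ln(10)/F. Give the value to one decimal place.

Cathode: Au³⁺/Au; anode: Ca²⁺/Ca. E°cell = +4.38 V, n = 6.
log K = nE°cell / 0.0592 = (6)(+4.38) / 0.0592 = 443.9.

443.9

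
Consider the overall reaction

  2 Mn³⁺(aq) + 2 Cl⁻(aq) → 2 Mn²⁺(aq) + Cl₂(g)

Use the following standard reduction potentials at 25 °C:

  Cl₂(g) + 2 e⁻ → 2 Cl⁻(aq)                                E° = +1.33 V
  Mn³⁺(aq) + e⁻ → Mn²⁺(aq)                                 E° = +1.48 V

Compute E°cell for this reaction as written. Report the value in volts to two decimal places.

+0.15 V

The Mn³⁺/Mn²⁺ couple has the higher reduction potential, so it is the cathode; Cl₂/Cl⁻ is oxidised at the anode.
E°cell = E°(cathode) − E°(anode) = (+1.48) − (+1.33) = +0.15 V.
Since E°cell > 0, the reaction is spontaneous under standard conditions.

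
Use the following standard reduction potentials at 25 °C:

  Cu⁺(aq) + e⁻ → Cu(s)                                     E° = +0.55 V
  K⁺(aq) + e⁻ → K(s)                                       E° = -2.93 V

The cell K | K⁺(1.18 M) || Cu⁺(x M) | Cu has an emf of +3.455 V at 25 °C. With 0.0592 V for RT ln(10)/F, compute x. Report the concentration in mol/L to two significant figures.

Cu⁺/Cu is the cathode, K⁺/K the anode: E°cell = +3.48 V, n = 1.
Overall reaction: Cu⁺(aq) + K(s) → Cu(s) + K⁺(aq); Q = [K⁺]^1/[Cu⁺]^1.
From E = E° − (0.0592/n) log Q: log Q = (E° − E)·n/0.0592 = (+3.48 − (+3.455))·1/0.0592 = 0.4223.
So 1·log[Cu⁺] = 1·log(1.18) − log Q = 0.0719 − (0.4223) = -0.3504; [Cu⁺] = 10^(-0.3504) ≈ 0.45 M.

0.45 M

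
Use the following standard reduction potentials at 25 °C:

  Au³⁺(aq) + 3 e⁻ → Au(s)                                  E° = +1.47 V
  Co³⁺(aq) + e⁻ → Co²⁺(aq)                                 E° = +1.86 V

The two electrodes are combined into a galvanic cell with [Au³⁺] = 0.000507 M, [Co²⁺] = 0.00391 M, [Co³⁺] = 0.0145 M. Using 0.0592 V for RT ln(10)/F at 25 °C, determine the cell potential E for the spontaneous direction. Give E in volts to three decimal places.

+0.489 V

Co³⁺/Co²⁺ is the cathode (higher E°), Au³⁺/Au the anode: E°cell = +1.86 − (+1.47) = +0.39 V, n = 3.
Overall: 3 Co³⁺(aq) + Au(s) → 3 Co²⁺(aq) + Au³⁺(aq)
Q = [Co²⁺]^3·[Au³⁺] / ([Co³⁺]^3); log Q = -5.003.
E = E° − (0.0592/n) log Q = +0.39 − (0.0592/3)(-5.003) = +0.489 V.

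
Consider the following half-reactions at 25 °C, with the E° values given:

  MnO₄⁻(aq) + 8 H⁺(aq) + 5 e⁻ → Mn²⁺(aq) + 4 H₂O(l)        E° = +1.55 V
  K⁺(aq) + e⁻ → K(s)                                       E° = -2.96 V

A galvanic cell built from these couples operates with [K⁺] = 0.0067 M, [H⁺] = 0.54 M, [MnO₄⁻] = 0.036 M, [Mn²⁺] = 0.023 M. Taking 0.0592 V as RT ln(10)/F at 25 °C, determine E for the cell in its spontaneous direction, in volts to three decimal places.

MnO₄⁻/Mn²⁺ is the cathode (higher E°), K⁺/K the anode: E°cell = +1.55 − (-2.96) = +4.51 V, n = 5.
Overall: MnO₄⁻(aq) + 8 H⁺(aq) + 5 K(s) → Mn²⁺(aq) + 4 H₂O(l) + 5 K⁺(aq)
Q = [Mn²⁺]·[K⁺]^5 / ([MnO₄⁻]·[H⁺]^8); log Q = -8.923.
E = E° − (0.0592/n) log Q = +4.51 − (0.0592/5)(-8.923) = +4.616 V.

+4.616 V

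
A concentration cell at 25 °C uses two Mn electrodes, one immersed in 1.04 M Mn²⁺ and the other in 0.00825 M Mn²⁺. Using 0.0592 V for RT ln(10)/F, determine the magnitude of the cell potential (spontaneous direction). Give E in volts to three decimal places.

+0.062 V

For a concentration cell E°cell = 0. The 1.04 M side is the cathode (reduction is favoured where [Mn²⁺] is higher).
With n = 2, E = −(0.0592/2) log([Mn²⁺]ₐₙ/[Mn²⁺]꜀ₐₜ) = −(0.0592/2) log(0.00825/1.04) = −(0.0592/2)(-2.101) = +0.062 V.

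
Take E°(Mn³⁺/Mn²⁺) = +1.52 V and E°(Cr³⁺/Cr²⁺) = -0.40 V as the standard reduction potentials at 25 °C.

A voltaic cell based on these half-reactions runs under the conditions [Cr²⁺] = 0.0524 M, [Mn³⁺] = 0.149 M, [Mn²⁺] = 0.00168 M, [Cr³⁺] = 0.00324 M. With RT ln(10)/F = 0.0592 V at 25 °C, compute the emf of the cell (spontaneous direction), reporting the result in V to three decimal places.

+2.107 V

Mn³⁺/Mn²⁺ is the cathode (higher E°), Cr³⁺/Cr²⁺ the anode: E°cell = +1.52 − (-0.40) = +1.92 V, n = 1.
Overall: Mn³⁺(aq) + Cr²⁺(aq) → Mn²⁺(aq) + Cr³⁺(aq)
Q = [Mn²⁺]·[Cr³⁺] / ([Mn³⁺]·[Cr²⁺]); log Q = -3.157.
E = E° − (0.0592/n) log Q = +1.92 − (0.0592/1)(-3.157) = +2.107 V.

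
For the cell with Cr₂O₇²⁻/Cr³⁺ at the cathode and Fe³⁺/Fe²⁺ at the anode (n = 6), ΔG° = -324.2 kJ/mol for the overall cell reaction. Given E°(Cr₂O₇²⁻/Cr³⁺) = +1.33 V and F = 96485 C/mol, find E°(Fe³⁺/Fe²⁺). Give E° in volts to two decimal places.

+0.77 V

E°cell = −ΔG°/(nF) = −(-324.2×10³)/((6)(96485)) = +0.560 V.
Since Cr₂O₇²⁻/Cr³⁺ is the cathode and Fe³⁺/Fe²⁺ the anode, E°cell = E°(Cr₂O₇²⁻/Cr³⁺) − E°(Fe³⁺/Fe²⁺).
So E°(Fe³⁺/Fe²⁺) = E°(Cr₂O₇²⁻/Cr³⁺) − E°cell = (+1.33) − (+0.560) = +0.77 V.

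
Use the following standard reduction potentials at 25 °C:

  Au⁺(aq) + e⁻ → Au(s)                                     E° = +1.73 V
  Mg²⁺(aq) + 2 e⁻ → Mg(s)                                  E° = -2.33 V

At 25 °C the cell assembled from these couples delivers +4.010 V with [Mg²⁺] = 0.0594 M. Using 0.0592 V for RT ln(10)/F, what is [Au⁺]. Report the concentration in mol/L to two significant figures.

Au⁺/Au is the cathode, Mg²⁺/Mg the anode: E°cell = +4.06 V, n = 2.
Overall reaction: 2 Au⁺(aq) + Mg(s) → 2 Au(s) + Mg²⁺(aq); Q = [Mg²⁺]^1/[Au⁺]^2.
From E = E° − (0.0592/n) log Q: log Q = (E° − E)·n/0.0592 = (+4.06 − (+4.010))·2/0.0592 = 1.6892.
So 2·log[Au⁺] = 1·log(0.0594) − log Q = -1.2262 − (1.6892) = -2.9154; log[Au⁺] = -2.9154 / 2 = -1.4577; [Au⁺] = 10^(-1.4577) ≈ 0.035 M.

0.035 M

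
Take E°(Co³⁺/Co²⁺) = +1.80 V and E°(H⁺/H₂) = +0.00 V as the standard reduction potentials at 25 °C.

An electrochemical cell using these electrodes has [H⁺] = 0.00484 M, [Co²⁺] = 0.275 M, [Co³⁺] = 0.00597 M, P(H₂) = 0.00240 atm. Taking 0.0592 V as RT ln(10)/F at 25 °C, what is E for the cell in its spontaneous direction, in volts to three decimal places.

Co³⁺/Co²⁺ is the cathode (higher E°), H⁺/H₂ the anode: E°cell = +1.80 − (+0.00) = +1.80 V, n = 2.
Overall: 2 Co³⁺(aq) + H₂(g) → 2 Co²⁺(aq) + 2 H⁺(aq)
Q = [Co²⁺]^2·[H⁺]^2 / ([Co³⁺]^2·P(H₂)); log Q = 1.316.
E = E° − (0.0592/n) log Q = +1.80 − (0.0592/2)(1.316) = +1.761 V.

+1.761 V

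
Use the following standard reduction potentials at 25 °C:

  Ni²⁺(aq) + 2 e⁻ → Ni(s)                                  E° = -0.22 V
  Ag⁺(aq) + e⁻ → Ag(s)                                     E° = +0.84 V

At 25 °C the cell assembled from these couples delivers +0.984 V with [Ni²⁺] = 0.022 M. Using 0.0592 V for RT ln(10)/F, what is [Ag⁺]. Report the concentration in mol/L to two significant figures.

0.0077 M

Ag⁺/Ag is the cathode, Ni²⁺/Ni the anode: E°cell = +1.06 V, n = 2.
Overall reaction: 2 Ag⁺(aq) + Ni(s) → 2 Ag(s) + Ni²⁺(aq); Q = [Ni²⁺]^1/[Ag⁺]^2.
From E = E° − (0.0592/n) log Q: log Q = (E° − E)·n/0.0592 = (+1.06 − (+0.984))·2/0.0592 = 2.5676.
So 2·log[Ag⁺] = 1·log(0.022) − log Q = -1.6576 − (2.5676) = -4.2252; log[Ag⁺] = -4.2252 / 2 = -2.1126; [Ag⁺] = 10^(-2.1126) ≈ 0.0077 M.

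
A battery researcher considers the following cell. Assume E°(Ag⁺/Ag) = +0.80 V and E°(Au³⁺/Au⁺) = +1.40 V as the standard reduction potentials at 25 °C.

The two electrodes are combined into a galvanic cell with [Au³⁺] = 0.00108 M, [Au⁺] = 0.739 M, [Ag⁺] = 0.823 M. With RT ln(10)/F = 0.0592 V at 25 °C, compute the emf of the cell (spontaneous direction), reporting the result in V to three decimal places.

+0.521 V

Au³⁺/Au⁺ is the cathode (higher E°), Ag⁺/Ag the anode: E°cell = +1.40 − (+0.80) = +0.60 V, n = 2.
Overall: Au³⁺(aq) + 2 Ag(s) → Au⁺(aq) + 2 Ag⁺(aq)
Q = [Au⁺]·[Ag⁺]^2 / ([Au³⁺]); log Q = 2.666.
E = E° − (0.0592/n) log Q = +0.60 − (0.0592/2)(2.666) = +0.521 V.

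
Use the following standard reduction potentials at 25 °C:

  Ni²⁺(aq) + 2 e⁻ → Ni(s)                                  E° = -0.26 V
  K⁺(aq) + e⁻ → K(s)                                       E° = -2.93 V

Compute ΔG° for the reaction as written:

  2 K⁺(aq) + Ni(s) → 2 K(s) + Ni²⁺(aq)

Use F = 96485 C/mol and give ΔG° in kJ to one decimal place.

+515.2 kJ

As written, K⁺/K is reduced (cathode) and Ni²⁺/Ni is oxidised (anode), so E°cell = (-2.93) − (-0.26) = -2.67 V.
Balancing electrons gives n = 2.
ΔG° = −nFE° = −(2)(96485)(-2.67) = 515,230 J = +515.2 kJ.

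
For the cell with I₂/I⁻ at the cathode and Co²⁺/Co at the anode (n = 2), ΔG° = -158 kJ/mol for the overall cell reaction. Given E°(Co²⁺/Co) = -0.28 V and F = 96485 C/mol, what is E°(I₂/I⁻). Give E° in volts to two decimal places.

+0.54 V

E°cell = −ΔG°/(nF) = −(-158×10³)/((2)(96485)) = +0.819 V.
Since I₂/I⁻ is the cathode and Co²⁺/Co the anode, E°cell = E°(I₂/I⁻) − E°(Co²⁺/Co).
So E°(I₂/I⁻) = E°cell + E°(Co²⁺/Co) = +0.819 + (-0.28) = +0.54 V.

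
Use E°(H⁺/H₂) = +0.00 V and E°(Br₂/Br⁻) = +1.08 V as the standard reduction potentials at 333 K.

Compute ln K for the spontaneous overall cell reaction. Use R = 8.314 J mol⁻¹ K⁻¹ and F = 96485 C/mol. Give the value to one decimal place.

75.3

Cathode: Br₂/Br⁻; anode: H⁺/H₂. E°cell = (+1.08) − (+0.00) = +1.08 V, with n = 2.
ΔG° = −nFE° = −RT ln K, so ln K = nFE°/(RT) = (2)(96485)(+1.08) / ((8.314)(333)) = 75.276.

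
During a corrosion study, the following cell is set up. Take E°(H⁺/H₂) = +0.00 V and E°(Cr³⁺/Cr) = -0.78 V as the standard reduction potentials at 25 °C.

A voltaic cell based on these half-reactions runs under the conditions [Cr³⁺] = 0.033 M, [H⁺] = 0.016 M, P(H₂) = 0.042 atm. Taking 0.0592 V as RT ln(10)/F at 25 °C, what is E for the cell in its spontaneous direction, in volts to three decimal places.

H⁺/H₂ is the cathode (higher E°), Cr³⁺/Cr the anode: E°cell = +0.00 − (-0.78) = +0.78 V, n = 6.
Overall: 6 H⁺(aq) + 2 Cr(s) → 3 H₂(g) + 2 Cr³⁺(aq)
Q = P(H₂)^3·[Cr³⁺]^2 / ([H⁺]^6); log Q = 3.682.
E = E° − (0.0592/n) log Q = +0.78 − (0.0592/6)(3.682) = +0.744 V.

+0.744 V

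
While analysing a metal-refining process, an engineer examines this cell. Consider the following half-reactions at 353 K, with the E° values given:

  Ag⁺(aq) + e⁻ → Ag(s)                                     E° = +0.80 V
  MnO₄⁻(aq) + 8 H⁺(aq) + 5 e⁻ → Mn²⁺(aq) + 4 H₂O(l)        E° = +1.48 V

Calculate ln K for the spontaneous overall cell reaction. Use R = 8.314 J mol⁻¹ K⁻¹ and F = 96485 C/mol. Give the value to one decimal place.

Cathode: MnO₄⁻/Mn²⁺; anode: Ag⁺/Ag. E°cell = (+1.48) − (+0.80) = +0.68 V, with n = 5.
ΔG° = −nFE° = −RT ln K, so ln K = nFE°/(RT) = (5)(96485)(+0.68) / ((8.314)(353)) = 111.777.

111.8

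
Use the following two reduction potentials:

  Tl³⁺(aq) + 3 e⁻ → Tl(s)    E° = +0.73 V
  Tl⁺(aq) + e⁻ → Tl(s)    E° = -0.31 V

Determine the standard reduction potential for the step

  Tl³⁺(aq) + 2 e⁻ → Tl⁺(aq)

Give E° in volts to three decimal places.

+1.250 V

Sequential free energies add, so n₃E°₃ = n₁E°₁ + n₂E°₂.
With n₃ = 3, and the known step contributing 1×(-0.31) V, the unknown satisfies 2·E° = 3×(+0.73) − 1×(-0.31) = +2.500.
E° = +2.500 / 2 = +1.250 V.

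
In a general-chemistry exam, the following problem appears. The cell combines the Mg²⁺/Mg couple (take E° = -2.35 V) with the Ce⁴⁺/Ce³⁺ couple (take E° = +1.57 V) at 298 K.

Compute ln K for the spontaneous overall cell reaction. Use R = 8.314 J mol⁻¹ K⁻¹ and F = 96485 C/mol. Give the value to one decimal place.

305.3

Cathode: Ce⁴⁺/Ce³⁺; anode: Mg²⁺/Mg. E°cell = (+1.57) − (-2.35) = +3.92 V, with n = 2.
ΔG° = −nFE° = −RT ln K, so ln K = nFE°/(RT) = (2)(96485)(+3.92) / ((8.314)(298)) = 305.316.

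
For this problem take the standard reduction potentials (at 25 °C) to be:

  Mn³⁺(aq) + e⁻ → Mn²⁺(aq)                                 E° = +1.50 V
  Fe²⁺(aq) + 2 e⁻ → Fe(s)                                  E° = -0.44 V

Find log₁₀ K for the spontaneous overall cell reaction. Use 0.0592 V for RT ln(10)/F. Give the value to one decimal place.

65.5

Cathode: Mn³⁺/Mn²⁺; anode: Fe²⁺/Fe. E°cell = +1.94 V, n = 2.
log K = nE°cell / 0.0592 = (2)(+1.94) / 0.0592 = 65.5.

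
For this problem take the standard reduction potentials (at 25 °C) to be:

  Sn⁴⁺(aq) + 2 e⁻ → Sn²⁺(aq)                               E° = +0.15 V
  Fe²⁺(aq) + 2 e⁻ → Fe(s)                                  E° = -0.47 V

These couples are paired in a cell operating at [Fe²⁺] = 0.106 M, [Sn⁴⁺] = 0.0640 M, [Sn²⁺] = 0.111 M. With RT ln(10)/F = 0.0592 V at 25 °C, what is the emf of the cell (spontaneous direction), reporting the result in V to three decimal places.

+0.642 V

Sn⁴⁺/Sn²⁺ is the cathode (higher E°), Fe²⁺/Fe the anode: E°cell = +0.15 − (-0.47) = +0.62 V, n = 2.
Overall: Sn⁴⁺(aq) + Fe(s) → Sn²⁺(aq) + Fe²⁺(aq)
Q = [Sn²⁺]·[Fe²⁺] / ([Sn⁴⁺]); log Q = -0.736.
E = E° − (0.0592/n) log Q = +0.62 − (0.0592/2)(-0.736) = +0.642 V.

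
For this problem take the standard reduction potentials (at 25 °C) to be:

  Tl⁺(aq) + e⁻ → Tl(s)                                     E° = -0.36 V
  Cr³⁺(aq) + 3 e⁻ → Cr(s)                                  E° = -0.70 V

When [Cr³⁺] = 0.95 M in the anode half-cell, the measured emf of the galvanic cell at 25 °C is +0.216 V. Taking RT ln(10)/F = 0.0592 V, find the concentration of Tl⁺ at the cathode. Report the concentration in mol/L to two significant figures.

Tl⁺/Tl is the cathode, Cr³⁺/Cr the anode: E°cell = +0.34 V, n = 3.
Overall reaction: 3 Tl⁺(aq) + Cr(s) → 3 Tl(s) + Cr³⁺(aq); Q = [Cr³⁺]^1/[Tl⁺]^3.
From E = E° − (0.0592/n) log Q: log Q = (E° − E)·n/0.0592 = (+0.34 − (+0.216))·3/0.0592 = 6.2838.
So 3·log[Tl⁺] = 1·log(0.95) − log Q = -0.0223 − (6.2838) = -6.3061; log[Tl⁺] = -6.3061 / 3 = -2.1020; [Tl⁺] = 10^(-2.1020) ≈ 0.0079 M.

0.0079 M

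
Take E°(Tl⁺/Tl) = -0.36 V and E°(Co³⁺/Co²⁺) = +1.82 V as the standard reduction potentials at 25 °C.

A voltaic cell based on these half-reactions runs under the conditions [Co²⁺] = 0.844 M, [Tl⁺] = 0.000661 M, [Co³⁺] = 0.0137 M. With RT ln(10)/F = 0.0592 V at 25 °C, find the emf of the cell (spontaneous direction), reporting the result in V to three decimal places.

Co³⁺/Co²⁺ is the cathode (higher E°), Tl⁺/Tl the anode: E°cell = +1.82 − (-0.36) = +2.18 V, n = 1.
Overall: Co³⁺(aq) + Tl(s) → Co²⁺(aq) + Tl⁺(aq)
Q = [Co²⁺]·[Tl⁺] / ([Co³⁺]); log Q = -1.390.
E = E° − (0.0592/n) log Q = +2.18 − (0.0592/1)(-1.390) = +2.262 V.

+2.262 V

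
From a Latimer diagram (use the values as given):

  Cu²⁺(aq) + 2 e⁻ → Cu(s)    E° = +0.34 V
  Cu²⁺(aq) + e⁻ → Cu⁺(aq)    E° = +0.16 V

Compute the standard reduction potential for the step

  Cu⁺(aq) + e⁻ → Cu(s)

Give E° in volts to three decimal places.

Sequential free energies add, so n₃E°₃ = n₁E°₁ + n₂E°₂.
With n₃ = 2, and the known step contributing 1×(+0.16) V, the unknown satisfies 1·E° = 2×(+0.34) − 1×(+0.16) = +0.520.
E° = +0.520 / 1 = +0.520 V.

+0.520 V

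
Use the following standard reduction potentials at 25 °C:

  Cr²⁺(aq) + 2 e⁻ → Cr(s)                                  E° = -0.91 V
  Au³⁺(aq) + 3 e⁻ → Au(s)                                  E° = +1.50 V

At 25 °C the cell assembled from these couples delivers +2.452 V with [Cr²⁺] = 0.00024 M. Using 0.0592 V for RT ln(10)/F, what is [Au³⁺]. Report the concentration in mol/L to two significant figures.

0.00050 M

Au³⁺/Au is the cathode, Cr²⁺/Cr the anode: E°cell = +2.41 V, n = 6.
Overall reaction: 2 Au³⁺(aq) + 3 Cr(s) → 2 Au(s) + 3 Cr²⁺(aq); Q = [Cr²⁺]^3/[Au³⁺]^2.
From E = E° − (0.0592/n) log Q: log Q = (E° − E)·n/0.0592 = (+2.41 − (+2.452))·6/0.0592 = -4.2568.
So 2·log[Au³⁺] = 3·log(0.00024) − log Q = -10.8594 − (-4.2568) = -6.6026; log[Au³⁺] = -6.6026 / 2 = -3.3013; [Au³⁺] = 10^(-3.3013) ≈ 0.00050 M.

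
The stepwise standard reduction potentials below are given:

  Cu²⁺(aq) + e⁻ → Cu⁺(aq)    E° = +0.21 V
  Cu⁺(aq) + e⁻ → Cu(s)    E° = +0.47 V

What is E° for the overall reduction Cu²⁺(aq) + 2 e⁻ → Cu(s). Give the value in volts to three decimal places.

Since ΔG° = −nFE° is additive over sequential reductions, n₃E°₃ = n₁E°₁ + n₂E°₂.
E°₃ = (1×+0.21 + 1×+0.47) / 2 = (+0.680) / 2 = +0.340 V.

+0.340 V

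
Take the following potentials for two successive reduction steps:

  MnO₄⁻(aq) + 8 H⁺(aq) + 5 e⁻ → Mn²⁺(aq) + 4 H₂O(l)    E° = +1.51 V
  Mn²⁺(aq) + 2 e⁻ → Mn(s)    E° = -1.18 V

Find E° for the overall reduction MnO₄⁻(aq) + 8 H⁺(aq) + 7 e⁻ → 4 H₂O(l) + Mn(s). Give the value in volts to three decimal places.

+0.741 V

Adding the free-energy changes (−nFE°) of the two steps gives −n₃FE°₃ = −n₁FE°₁ − n₂FE°₂.
E°₃ = (5×+1.51 + 2×-1.18) / 7 = (+5.190) / 7 = +0.741 V.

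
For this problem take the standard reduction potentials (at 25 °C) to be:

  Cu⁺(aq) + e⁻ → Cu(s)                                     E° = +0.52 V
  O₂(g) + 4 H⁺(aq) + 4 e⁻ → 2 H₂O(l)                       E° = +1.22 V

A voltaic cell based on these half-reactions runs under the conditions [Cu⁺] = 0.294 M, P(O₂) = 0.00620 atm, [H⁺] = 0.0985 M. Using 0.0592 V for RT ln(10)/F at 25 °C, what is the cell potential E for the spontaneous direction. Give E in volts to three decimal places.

+0.639 V

O₂/H₂O is the cathode (higher E°), Cu⁺/Cu the anode: E°cell = +1.22 − (+0.52) = +0.70 V, n = 4.
Overall: O₂(g) + 4 H⁺(aq) + 4 Cu(s) → 2 H₂O(l) + 4 Cu⁺(aq)
Q = [Cu⁺]^4 / (P(O₂)·[H⁺]^4); log Q = 4.107.
E = E° − (0.0592/n) log Q = +0.70 − (0.0592/4)(4.107) = +0.639 V.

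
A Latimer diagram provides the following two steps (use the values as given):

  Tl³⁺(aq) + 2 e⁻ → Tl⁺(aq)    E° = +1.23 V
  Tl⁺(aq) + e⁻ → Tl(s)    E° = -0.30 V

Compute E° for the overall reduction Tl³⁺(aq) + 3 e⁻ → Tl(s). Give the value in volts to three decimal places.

+0.720 V

Adding the free-energy changes (−nFE°) of the two steps gives −n₃FE°₃ = −n₁FE°₁ − n₂FE°₂.
E°₃ = (2×+1.23 + 1×-0.30) / 3 = (+2.160) / 3 = +0.720 V.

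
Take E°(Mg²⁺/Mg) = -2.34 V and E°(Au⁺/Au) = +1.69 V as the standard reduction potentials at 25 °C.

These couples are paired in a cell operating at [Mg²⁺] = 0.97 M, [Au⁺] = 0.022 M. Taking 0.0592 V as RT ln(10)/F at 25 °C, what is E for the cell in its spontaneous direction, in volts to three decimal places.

+3.932 V

Au⁺/Au is the cathode (higher E°), Mg²⁺/Mg the anode: E°cell = +1.69 − (-2.34) = +4.03 V, n = 2.
Overall: 2 Au⁺(aq) + Mg(s) → 2 Au(s) + Mg²⁺(aq)
Q = [Mg²⁺] / ([Au⁺]^2); log Q = 3.302.
E = E° − (0.0592/n) log Q = +4.03 − (0.0592/2)(3.302) = +3.932 V.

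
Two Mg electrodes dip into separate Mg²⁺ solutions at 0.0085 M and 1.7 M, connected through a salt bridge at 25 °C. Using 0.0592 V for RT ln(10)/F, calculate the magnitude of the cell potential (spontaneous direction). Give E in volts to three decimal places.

For a concentration cell E°cell = 0. The 1.7 M side is the cathode (reduction is favoured where [Mg²⁺] is higher).
With n = 2, E = −(0.0592/2) log([Mg²⁺]ₐₙ/[Mg²⁺]꜀ₐₜ) = −(0.0592/2) log(0.0085/1.7) = −(0.0592/2)(-2.301) = +0.068 V.

+0.068 V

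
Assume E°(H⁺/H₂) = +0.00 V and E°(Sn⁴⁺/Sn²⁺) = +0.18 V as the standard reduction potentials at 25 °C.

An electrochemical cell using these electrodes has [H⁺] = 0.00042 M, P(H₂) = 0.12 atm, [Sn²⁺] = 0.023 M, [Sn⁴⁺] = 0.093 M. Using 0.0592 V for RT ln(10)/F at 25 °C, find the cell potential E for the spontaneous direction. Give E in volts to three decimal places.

+0.371 V

Sn⁴⁺/Sn²⁺ is the cathode (higher E°), H⁺/H₂ the anode: E°cell = +0.18 − (+0.00) = +0.18 V, n = 2.
Overall: Sn⁴⁺(aq) + H₂(g) → Sn²⁺(aq) + 2 H⁺(aq)
Q = [Sn²⁺]·[H⁺]^2 / ([Sn⁴⁺]·P(H₂)); log Q = -6.439.
E = E° − (0.0592/n) log Q = +0.18 − (0.0592/2)(-6.439) = +0.371 V.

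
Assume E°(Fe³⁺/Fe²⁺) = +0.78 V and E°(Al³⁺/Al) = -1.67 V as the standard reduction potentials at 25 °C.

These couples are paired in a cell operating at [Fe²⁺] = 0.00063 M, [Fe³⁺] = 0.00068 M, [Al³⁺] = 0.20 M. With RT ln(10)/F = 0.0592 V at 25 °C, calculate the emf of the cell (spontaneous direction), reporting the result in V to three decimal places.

+2.466 V

Fe³⁺/Fe²⁺ is the cathode (higher E°), Al³⁺/Al the anode: E°cell = +0.78 − (-1.67) = +2.45 V, n = 3.
Overall: 3 Fe³⁺(aq) + Al(s) → 3 Fe²⁺(aq) + Al³⁺(aq)
Q = [Fe²⁺]^3·[Al³⁺] / ([Fe³⁺]^3); log Q = -0.798.
E = E° − (0.0592/n) log Q = +2.45 − (0.0592/3)(-0.798) = +2.466 V.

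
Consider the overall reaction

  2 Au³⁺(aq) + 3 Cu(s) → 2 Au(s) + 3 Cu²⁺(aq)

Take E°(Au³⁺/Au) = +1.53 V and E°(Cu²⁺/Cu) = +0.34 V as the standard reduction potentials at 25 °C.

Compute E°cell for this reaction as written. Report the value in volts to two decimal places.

+1.19 V

The Au³⁺/Au couple has the higher reduction potential, so it is the cathode; Cu²⁺/Cu is oxidised at the anode.
E°cell = E°(cathode) − E°(anode) = (+1.53) − (+0.34) = +1.19 V.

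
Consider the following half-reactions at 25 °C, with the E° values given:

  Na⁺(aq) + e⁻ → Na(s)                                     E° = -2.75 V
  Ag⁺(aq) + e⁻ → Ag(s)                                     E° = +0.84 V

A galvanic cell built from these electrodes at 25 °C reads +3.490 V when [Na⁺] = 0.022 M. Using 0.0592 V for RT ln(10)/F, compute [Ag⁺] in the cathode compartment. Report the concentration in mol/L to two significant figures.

Ag⁺/Ag is the cathode, Na⁺/Na the anode: E°cell = +3.59 V, n = 1.
Overall reaction: Ag⁺(aq) + Na(s) → Ag(s) + Na⁺(aq); Q = [Na⁺]^1/[Ag⁺]^1.
From E = E° − (0.0592/n) log Q: log Q = (E° − E)·n/0.0592 = (+3.59 − (+3.490))·1/0.0592 = 1.6892.
So 1·log[Ag⁺] = 1·log(0.022) − log Q = -1.6576 − (1.6892) = -3.3468; [Ag⁺] = 10^(-3.3468) ≈ 0.00045 M.

0.00045 M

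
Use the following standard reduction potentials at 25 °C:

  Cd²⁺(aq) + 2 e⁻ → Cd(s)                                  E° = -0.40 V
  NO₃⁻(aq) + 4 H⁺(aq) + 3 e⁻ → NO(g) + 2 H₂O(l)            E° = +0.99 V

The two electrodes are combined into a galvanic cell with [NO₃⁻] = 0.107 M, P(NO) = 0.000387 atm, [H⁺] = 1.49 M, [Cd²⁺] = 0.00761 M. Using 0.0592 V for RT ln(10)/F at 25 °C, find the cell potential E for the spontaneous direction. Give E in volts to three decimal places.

+1.515 V

NO₃⁻/NO is the cathode (higher E°), Cd²⁺/Cd the anode: E°cell = +0.99 − (-0.40) = +1.39 V, n = 6.
Overall: 2 NO₃⁻(aq) + 8 H⁺(aq) + 3 Cd(s) → 2 NO(g) + 4 H₂O(l) + 3 Cd²⁺(aq)
Q = P(NO)^2·[Cd²⁺]^3 / ([NO₃⁻]^2·[H⁺]^8); log Q = -12.625.
E = E° − (0.0592/n) log Q = +1.39 − (0.0592/6)(-12.625) = +1.515 V.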